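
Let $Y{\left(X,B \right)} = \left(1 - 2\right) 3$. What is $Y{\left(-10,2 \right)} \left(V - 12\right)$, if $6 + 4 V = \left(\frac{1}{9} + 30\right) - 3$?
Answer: $\frac{121}{6} \approx 20.167$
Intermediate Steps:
$V = \frac{95}{18}$ ($V = - \frac{3}{2} + \frac{\left(\frac{1}{9} + 30\right) - 3}{4} = - \frac{3}{2} + \frac{\frac{271}{9} - 3}{4} = - \frac{3}{2} + \frac{1}{4} \cdot \frac{244}{9} = - \frac{3}{2} + \frac{61}{9} = \frac{95}{18} \approx 5.2778$)
$Y{\left(X,B \right)} = -3$ ($Y{\left(X,B \right)} = \left(-1\right) 3 = -3$)
$Y{\left(-10,2 \right)} \left(V - 12\right) = - 3 \left(\frac{95}{18} - 12\right) = \left(-3\right) \left(- \frac{121}{18}\right) = \frac{121}{6}$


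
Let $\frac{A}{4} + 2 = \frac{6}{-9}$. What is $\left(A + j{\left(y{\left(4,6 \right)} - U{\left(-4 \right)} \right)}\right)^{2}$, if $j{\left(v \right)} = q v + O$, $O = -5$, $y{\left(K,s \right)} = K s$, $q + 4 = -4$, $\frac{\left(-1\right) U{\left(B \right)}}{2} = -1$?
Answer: $\frac{330625}{9} \approx 36736.0$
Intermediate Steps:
$U{\left(B \right)} = 2$ ($U{\left(B \right)} = \left(-2\right) \left(-1\right) = 2$)
$q = -8$ ($q = -4 - 4 = -8$)
$A = - \frac{32}{3}$ ($A = -8 + 4 \frac{6}{-9} = -8 + 4 \cdot 6 \left(- \frac{1}{9}\right) = -8 + 4 \left(- \frac{2}{3}\right) = -8 - \frac{8}{3} = - \frac{32}{3} \approx -10.667$)
$j{\left(v \right)} = -5 - 8 v$ ($j{\left(v \right)} = - 8 v - 5 = -5 - 8 v$)
$\left(A + j{\left(y{\left(4,6 \right)} - U{\left(-4 \right)} \right)}\right)^{2} = \left(- \frac{32}{3} - \left(5 + 8 \left(4 \cdot 6 - 2\right)\right)\right)^{2} = \left(- \frac{32}{3} - \left(5 + 8 \left(24 - 2\right)\right)\right)^{2} = \left(- \frac{32}{3} - 181\right)^{2} = \left(- \frac{575}{3}\right)^{2} = \frac{330625}{9}$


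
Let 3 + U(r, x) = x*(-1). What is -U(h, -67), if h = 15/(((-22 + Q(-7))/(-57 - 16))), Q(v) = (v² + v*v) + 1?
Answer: -64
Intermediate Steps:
Q(v) = 1 + 2*v² (Q(v) = (v² + v²) + 1 = 2*v² + 1 = 1 + 2*v²)
h = -1095/77 (h = 15/(((-22 + (1 + 2*(-7)²))/(-57 - 16))) = 15/(((-22 + (1 + 2*49))/(-73))) = 15/(((-22 + (1 + 98))*(-1/73))) = 15/(((-22 + 99)*(-1/73))) = 15/((77*(-1/73))) = 15/(-77/73) = 15*(-73/77) = -1095/77 ≈ -14.221)
U(r, x) = -3 - x (U(r, x) = -3 + x*(-1) = -3 - x)
-U(h, -67) = -(-3 - 1*(-67)) = -(-3 + 67) = -64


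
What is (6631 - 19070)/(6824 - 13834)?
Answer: 12439/7010 ≈ 1.7745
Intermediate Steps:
(6631 - 19070)/(6824 - 13834) = -12439/(-7010) = -12439*(-1/7010) = 12439/7010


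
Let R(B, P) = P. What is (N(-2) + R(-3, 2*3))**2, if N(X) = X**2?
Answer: 100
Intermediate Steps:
(N(-2) + R(-3, 2*3))**2 = ((-2)**2 + 2*3)**2 = (4 + 6)**2 = 10**2 = 100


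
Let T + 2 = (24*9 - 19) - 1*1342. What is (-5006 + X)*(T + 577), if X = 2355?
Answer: 1511070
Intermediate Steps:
T = -1147 (T = -2 + ((24*9 - 19) - 1*1342) = -2 + ((216 - 19) - 1342) = -2 + (197 - 1342) = -2 - 1145 = -1147)
(-5006 + X)*(T + 577) = (-5006 + 2355)*(-1147 + 577) = -2651*(-570) = 1511070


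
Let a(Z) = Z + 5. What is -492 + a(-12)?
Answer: -499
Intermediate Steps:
a(Z) = 5 + Z
-492 + a(-12) = -492 + (5 - 12) = -492 - 7 = -499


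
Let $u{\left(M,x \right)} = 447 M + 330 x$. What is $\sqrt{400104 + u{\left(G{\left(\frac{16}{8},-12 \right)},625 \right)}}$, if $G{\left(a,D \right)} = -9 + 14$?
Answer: $3 \sqrt{67621} \approx 780.12$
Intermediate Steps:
$G{\left(a,D \right)} = 5$
$u{\left(M,x \right)} = 330 x + 447 M$
$\sqrt{400104 + u{\left(G{\left(\frac{16}{8},-12 \right)},625 \right)}} = \sqrt{400104 + \left(330 \cdot 625 + 447 \cdot 5\right)} = \sqrt{400104 + \left(206250 + 2235\right)} = \sqrt{400104 + 208485} = \sqrt{608589} = 3 \sqrt{67621}$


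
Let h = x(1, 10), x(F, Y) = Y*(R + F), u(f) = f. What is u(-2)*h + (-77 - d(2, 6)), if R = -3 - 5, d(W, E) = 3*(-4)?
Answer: 75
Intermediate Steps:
d(W, E) = -12
R = -8
x(F, Y) = Y*(-8 + F)
h = -70 (h = 10*(-8 + 1) = 10*(-7) = -70)
u(-2)*h + (-77 - d(2, 6)) = -2*(-70) + (-77 - 1*(-12)) = 140 + (-77 + 12) = 140 - 65 = 75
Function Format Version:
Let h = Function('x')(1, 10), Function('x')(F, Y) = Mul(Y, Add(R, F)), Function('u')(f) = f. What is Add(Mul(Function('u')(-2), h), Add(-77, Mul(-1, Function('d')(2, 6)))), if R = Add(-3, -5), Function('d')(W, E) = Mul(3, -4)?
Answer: 75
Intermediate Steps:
Function('d')(W, E) = -12
R = -8
Function('x')(F, Y) = Mul(Y, Add(-8, F))
h = -70 (h = Mul(10, Add(-8, 1)) = Mul(10, -7) = -70)
Add(Mul(Function('u')(-2), h), Add(-77, Mul(-1, Function('d')(2, 6)))) = Add(Mul(-2, -70), Add(-77, Mul(-1, -12))) = Add(140, Add(-77, 12)) = Add(140, -65) = 75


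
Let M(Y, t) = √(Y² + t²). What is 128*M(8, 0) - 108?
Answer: 916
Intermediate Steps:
128*M(8, 0) - 108 = 128*√(8² + 0²) - 108 = 128*√(64 + 0) - 108 = 128*√64 - 108 = 128*8 - 108 = 1024 - 108 = 916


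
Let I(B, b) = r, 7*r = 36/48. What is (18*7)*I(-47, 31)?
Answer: 27/2 ≈ 13.500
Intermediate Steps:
r = 3/28 (r = (36/48)/7 = (36*(1/48))/7 = (1/7)*(3/4) = 3/28 ≈ 0.10714)
I(B, b) = 3/28
(18*7)*I(-47, 31) = (18*7)*(3/28) = 126*(3/28) = 27/2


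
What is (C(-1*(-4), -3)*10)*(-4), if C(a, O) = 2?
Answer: -80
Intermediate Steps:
(C(-1*(-4), -3)*10)*(-4) = (2*10)*(-4) = 20*(-4) = -80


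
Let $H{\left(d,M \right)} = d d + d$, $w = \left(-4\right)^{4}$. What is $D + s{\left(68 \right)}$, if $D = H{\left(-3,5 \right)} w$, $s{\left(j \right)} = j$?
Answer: $1604$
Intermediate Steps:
$w = 256$
$H{\left(d,M \right)} = d + d^{2}$ ($H{\left(d,M \right)} = d^{2} + d = d + d^{2}$)
$D = 1536$ ($D = - 3 \left(1 - 3\right) 256 = \left(-3\right) \left(-2\right) 256 = 6 \cdot 256 = 1536$)
$D + s{\left(68 \right)} = 1536 + 68 = 1604$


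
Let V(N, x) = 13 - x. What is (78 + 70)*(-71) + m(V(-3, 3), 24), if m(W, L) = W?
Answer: -10498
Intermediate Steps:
(78 + 70)*(-71) + m(V(-3, 3), 24) = (78 + 70)*(-71) + (13 - 1*3) = 148*(-71) + (13 - 3) = -10508 + 10 = -10498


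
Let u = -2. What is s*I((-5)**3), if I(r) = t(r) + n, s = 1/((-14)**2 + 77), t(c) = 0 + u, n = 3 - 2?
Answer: -1/273 ≈ -0.0036630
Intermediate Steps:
n = 1
t(c) = -2 (t(c) = 0 - 2 = -2)
s = 1/273 (s = 1/(196 + 77) = 1/273 ≈ 0.0036630)
I(r) = -1 (I(r) = -2 + 1 = -1)
s*I((-5)**3) = (1/273)*(-1) = -1/273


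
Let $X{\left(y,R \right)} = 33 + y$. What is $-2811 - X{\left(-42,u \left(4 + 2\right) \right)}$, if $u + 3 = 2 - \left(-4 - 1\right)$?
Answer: $-2802$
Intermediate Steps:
$u = 4$ ($u = -3 + \left(2 - \left(-4 - 1\right)\right) = -3 + \left(2 - -5\right) = -3 + \left(2 + 5\right) = -3 + 7 = 4$)
$-2811 - X{\left(-42,u \left(4 + 2\right) \right)} = -2811 - \left(33 - 42\right) = -2811 - -9 = -2811 + 9 = -2802$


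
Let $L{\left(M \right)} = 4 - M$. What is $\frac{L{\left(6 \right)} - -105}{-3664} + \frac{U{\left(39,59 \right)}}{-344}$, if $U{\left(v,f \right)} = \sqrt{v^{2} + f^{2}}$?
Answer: $- \frac{103}{3664} - \frac{\sqrt{5002}}{344} \approx -0.23371$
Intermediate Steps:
$U{\left(v,f \right)} = \sqrt{f^{2} + v^{2}}$
$\frac{L{\left(6 \right)} - -105}{-3664} + \frac{U{\left(39,59 \right)}}{-344} = \frac{\left(4 - 6\right) - -105}{-3664} + \frac{\sqrt{59^{2} + 39^{2}}}{-344} = \left(\left(4 - 6\right) + 105\right) \left(- \frac{1}{3664}\right) + \sqrt{3481 + 1521} \left(- \frac{1}{344}\right) = \left(-2 + 105\right) \left(- \frac{1}{3664}\right) + \sqrt{5002} \left(- \frac{1}{344}\right) = 103 \left(- \frac{1}{3664}\right) - \frac{\sqrt{5002}}{344} = - \frac{103}{3664} - \frac{\sqrt{5002}}{344}$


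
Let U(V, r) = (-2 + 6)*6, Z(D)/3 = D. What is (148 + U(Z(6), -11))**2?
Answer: 29584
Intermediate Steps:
Z(D) = 3*D
U(V, r) = 24 (U(V, r) = 4*6 = 24)
(148 + U(Z(6), -11))**2 = (148 + 24)**2 = 172**2 = 29584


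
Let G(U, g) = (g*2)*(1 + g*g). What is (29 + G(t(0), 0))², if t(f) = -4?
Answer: 841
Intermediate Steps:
G(U, g) = 2*g*(1 + g²) (G(U, g) = (2*g)*(1 + g²) = 2*g*(1 + g²))
(29 + G(t(0), 0))² = (29 + 2*0*(1 + 0²))² = (29 + 2*0*(1 + 0))² = (29 + 2*0*1)² = (29 + 0)² = 29² = 841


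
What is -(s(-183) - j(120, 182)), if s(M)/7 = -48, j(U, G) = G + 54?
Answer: 572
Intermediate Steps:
j(U, G) = 54 + G
s(M) = -336 (s(M) = 7*(-48) = -336)
-(s(-183) - j(120, 182)) = -(-336 - (54 + 182)) = -(-336 - 1*236) = -(-336 - 236) = -1*(-572) = 572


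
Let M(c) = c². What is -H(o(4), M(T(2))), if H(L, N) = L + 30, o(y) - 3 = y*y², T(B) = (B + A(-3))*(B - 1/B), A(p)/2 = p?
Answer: -97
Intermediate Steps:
A(p) = 2*p
T(B) = (-6 + B)*(B - 1/B) (T(B) = (B + 2*(-3))*(B - 1/B) = (B - 6)*(B - 1/B) = (-6 + B)*(B - 1/B))
o(y) = 3 + y³ (o(y) = 3 + y*y² = 3 + y³)
H(L, N) = 30 + L
-H(o(4), M(T(2))) = -(30 + (3 + 4³)) = -(30 + (3 + 64)) = -(30 + 67) = -1*97 = -97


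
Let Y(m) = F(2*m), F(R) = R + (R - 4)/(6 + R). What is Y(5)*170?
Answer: 7055/4 ≈ 1763.8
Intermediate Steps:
F(R) = R + (-4 + R)/(6 + R)
Y(m) = (-4 + 4*m² + 14*m)/(6 + 2*m) (Y(m) = (-4 + (2*m)² + 7*(2*m))/(6 + 2*m) = (-4 + 4*m² + 14*m)/(6 + 2*m))
Y(5)*170 = ((-2 + 2*5² + 7*5)/(3 + 5))*170 = ((-2 + 2*25 + 35)/8)*170 = ((-2 + 50 + 35)/8)*170 = ((⅛)*83)*170 = (83/8)*170 = 7055/4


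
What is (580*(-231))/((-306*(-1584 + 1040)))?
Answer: -11165/13872 ≈ -0.80486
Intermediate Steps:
(580*(-231))/((-306*(-1584 + 1040))) = -133980/((-306*(-544))) = -133980/166464 = -133980*1/166464 = -11165/13872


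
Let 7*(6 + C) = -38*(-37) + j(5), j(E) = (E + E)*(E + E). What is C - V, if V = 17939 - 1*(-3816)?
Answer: -150821/7 ≈ -21546.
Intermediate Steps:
j(E) = 4*E**2 (j(E) = (2*E)*(2*E) = 4*E**2)
V = 21755 (V = 17939 + 3816 = 21755)
C = 1464/7 (C = -6 + (-38*(-37) + 4*5**2)/7 = -6 + (1406 + 4*25)/7 = -6 + (1406 + 100)/7 = -6 + (1/7)*1506 = -6 + 1506/7 = 1464/7 ≈ 209.14)
C - V = 1464/7 - 1*21755 = 1464/7 - 21755 = -150821/7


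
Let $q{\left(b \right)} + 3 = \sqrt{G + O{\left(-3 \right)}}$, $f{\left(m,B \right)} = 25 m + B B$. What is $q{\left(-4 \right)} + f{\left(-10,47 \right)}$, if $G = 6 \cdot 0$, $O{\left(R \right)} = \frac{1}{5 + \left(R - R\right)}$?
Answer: $1956 + \frac{\sqrt{5}}{5} \approx 1956.4$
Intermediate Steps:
$O{\left(R \right)} = \frac{1}{5}$ ($O{\left(R \right)} = \frac{1}{5 + 0} = \frac{1}{5}$)
$G = 0$
$f{\left(m,B \right)} = B^{2} + 25 m$ ($f{\left(m,B \right)} = 25 m + B^{2} = B^{2} + 25 m$)
$q{\left(b \right)} = -3 + \frac{\sqrt{5}}{5}$ ($q{\left(b \right)} = -3 + \sqrt{0 + \frac{1}{5}} = -3 + \sqrt{\frac{1}{5}} = -3 + \frac{\sqrt{5}}{5}$)
$q{\left(-4 \right)} + f{\left(-10,47 \right)} = \left(-3 + \frac{\sqrt{5}}{5}\right) + \left(47^{2} + 25 \left(-10\right)\right) = \left(-3 + \frac{\sqrt{5}}{5}\right) + \left(2209 - 250\right) = \left(-3 + \frac{\sqrt{5}}{5}\right) + 1959 = 1956 + \frac{\sqrt{5}}{5}$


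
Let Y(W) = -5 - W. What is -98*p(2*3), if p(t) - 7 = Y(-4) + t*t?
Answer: -4116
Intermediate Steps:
p(t) = 6 + t² (p(t) = 7 + ((-5 - 1*(-4)) + t*t) = 7 + ((-5 + 4) + t²) = 7 + (-1 + t²) = 6 + t²)
-98*p(2*3) = -98*(6 + (2*3)²) = -98*(6 + 6²) = -98*(6 + 36) = -98*42 = -4116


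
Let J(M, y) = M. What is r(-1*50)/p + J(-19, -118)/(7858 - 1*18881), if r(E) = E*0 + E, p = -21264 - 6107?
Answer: 1071199/301710533 ≈ 0.0035504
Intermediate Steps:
p = -27371
r(E) = E (r(E) = 0 + E = E)
r(-1*50)/p + J(-19, -118)/(7858 - 1*18881) = -1*50/(-27371) - 19/(7858 - 1*18881) = -50*(-1/27371) - 19/(7858 - 18881) = 50/27371 - 19/(-11023) = 50/27371 - 19*(-1/11023) = 50/27371 + 19/11023 = 1071199/301710533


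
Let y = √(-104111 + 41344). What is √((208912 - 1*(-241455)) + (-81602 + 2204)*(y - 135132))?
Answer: √(10729660903 - 79398*I*√62767) ≈ 1.0358e+5 - 96.0*I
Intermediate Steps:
y = I*√62767 (y = √(-62767) = I*√62767 ≈ 250.53*I)
√((208912 - 1*(-241455)) + (-81602 + 2204)*(y - 135132)) = √((208912 - 1*(-241455)) + (-81602 + 2204)*(I*√62767 - 135132)) = √((208912 + 241455) - 79398*(-135132 + I*√62767)) = √(450367 + (10729210536 - 79398*I*√62767)) = √(10729660903 - 79398*I*√62767)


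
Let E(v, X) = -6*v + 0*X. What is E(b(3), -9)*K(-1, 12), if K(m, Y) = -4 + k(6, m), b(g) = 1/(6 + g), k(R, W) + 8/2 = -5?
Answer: 26/3 ≈ 8.6667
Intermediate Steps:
k(R, W) = -9 (k(R, W) = -4 - 5 = -9)
E(v, X) = -6*v (E(v, X) = -6*v + 0 = -6*v)
K(m, Y) = -13 (K(m, Y) = -4 - 9 = -13)
E(b(3), -9)*K(-1, 12) = -6/(6 + 3)*(-13) = -6/9*(-13) = -6*⅑*(-13) = -⅔*(-13) = 26/3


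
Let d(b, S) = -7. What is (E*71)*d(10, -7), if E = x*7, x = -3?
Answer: 10437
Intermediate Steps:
E = -21 (E = -3*7 = -21)
(E*71)*d(10, -7) = -21*71*(-7) = -1491*(-7) = 10437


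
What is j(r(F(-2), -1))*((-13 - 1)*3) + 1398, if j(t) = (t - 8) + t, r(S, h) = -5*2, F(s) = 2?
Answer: 2574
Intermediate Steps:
r(S, h) = -10
j(t) = -8 + 2*t (j(t) = (-8 + t) + t = -8 + 2*t)
j(r(F(-2), -1))*((-13 - 1)*3) + 1398 = (-8 + 2*(-10))*((-13 - 1)*3) + 1398 = (-8 - 20)*(-14*3) + 1398 = -28*(-42) + 1398 = 1176 + 1398 = 2574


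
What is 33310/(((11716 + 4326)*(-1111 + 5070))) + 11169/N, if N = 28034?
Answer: 3319065923/8319846418 ≈ 0.39893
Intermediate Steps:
33310/(((11716 + 4326)*(-1111 + 5070))) + 11169/N = 33310/(((11716 + 4326)*(-1111 + 5070))) + 11169/28034 = 33310/((16042*3959)) + 11169*(1/28034) = 33310/63510278 + 11169/28034 = 33310*(1/63510278) + 11169/28034 = 16655/31755139 + 11169/28034 = 3319065923/8319846418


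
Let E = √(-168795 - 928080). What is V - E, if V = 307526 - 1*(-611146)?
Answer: 918672 - 75*I*√195 ≈ 9.1867e+5 - 1047.3*I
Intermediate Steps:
E = 75*I*√195 (E = √(-1096875) = 75*I*√195 ≈ 1047.3*I)
V = 918672 (V = 307526 + 611146 = 918672)
V - E = 918672 - 75*I*√195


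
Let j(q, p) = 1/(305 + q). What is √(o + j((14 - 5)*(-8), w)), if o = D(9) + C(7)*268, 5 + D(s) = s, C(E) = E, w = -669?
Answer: √102063553/233 ≈ 43.359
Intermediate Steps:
D(s) = -5 + s
o = 1880 (o = (-5 + 9) + 7*268 = 4 + 1876 = 1880)
√(o + j((14 - 5)*(-8), w)) = √(1880 + 1/(305 + (14 - 5)*(-8))) = √(1880 + 1/(305 + 9*(-8))) = √(1880 + 1/(305 - 72)) = √(1880 + 1/233) = √(438041/233) = √102063553/233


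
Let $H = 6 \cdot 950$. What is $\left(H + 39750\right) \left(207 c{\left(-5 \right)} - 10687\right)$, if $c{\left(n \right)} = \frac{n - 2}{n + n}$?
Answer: $-479138445$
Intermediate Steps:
$H = 5700$
$c{\left(n \right)} = \frac{-2 + n}{2 n}$
$\left(H + 39750\right) \left(207 c{\left(-5 \right)} - 10687\right) = \left(5700 + 39750\right) \left(207 \frac{-2 - 5}{2 \left(-5\right)} - 10687\right) = 45450 \left(207 \cdot \frac{1}{2} \left(- \frac{1}{5}\right) \left(-7\right) - 10687\right) = 45450 \left(207 \cdot \frac{7}{10} - 10687\right) = 45450 \left(\frac{1449}{10} - 10687\right) = 45450 \left(- \frac{105421}{10}\right) = -479138445$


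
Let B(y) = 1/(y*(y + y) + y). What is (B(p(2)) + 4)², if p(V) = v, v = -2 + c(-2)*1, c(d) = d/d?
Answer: 25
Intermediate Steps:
c(d) = 1
v = -1 (v = -2 + 1*1 = -2 + 1 = -1)
p(V) = -1
B(y) = 1/(y + 2*y²) (B(y) = 1/(y*(2*y) + y) = 1/(2*y² + y) = 1/(y + 2*y²))
(B(p(2)) + 4)² = (1/((-1)*(1 + 2*(-1))) + 4)² = (-1/(1 - 2) + 4)² = (-1/(-1) + 4)² = (-1*(-1) + 4)² = (1 + 4)² = 5² = 25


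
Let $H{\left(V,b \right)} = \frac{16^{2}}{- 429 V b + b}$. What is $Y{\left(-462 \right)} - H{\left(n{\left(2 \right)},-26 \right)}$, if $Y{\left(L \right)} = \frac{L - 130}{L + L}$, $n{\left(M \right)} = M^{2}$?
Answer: $\frac{467156}{735735} \approx 0.63495$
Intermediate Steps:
$H{\left(V,b \right)} = \frac{256}{b - 429 V b}$ ($H{\left(V,b \right)} = \frac{256}{- 429 V b + b} = \frac{256}{b - 429 V b}$)
$Y{\left(L \right)} = \frac{-130 + L}{2 L}$
$Y{\left(-462 \right)} - H{\left(n{\left(2 \right)},-26 \right)} = \frac{-130 - 462}{2 \left(-462\right)} - - \frac{256}{\left(-26\right) \left(-1 + 429 \cdot 2^{2}\right)} = \frac{1}{2} \left(- \frac{1}{462}\right) \left(-592\right) - \left(-256\right) \left(- \frac{1}{26}\right) \frac{1}{-1 + 429 \cdot 4} = \frac{148}{231} - \left(-256\right) \left(- \frac{1}{26}\right) \frac{1}{-1 + 1716} = \frac{148}{231} - \left(-256\right) \left(- \frac{1}{26}\right) \frac{1}{1715} = \frac{148}{231} - \frac{128}{22295} = \frac{467156}{735735}$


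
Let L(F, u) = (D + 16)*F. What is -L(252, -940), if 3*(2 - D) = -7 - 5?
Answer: -5544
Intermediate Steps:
D = 6 (D = 2 - (-7 - 5)/3 = 2 - 1/3*(-12) = 2 + 4 = 6)
L(F, u) = 22*F (L(F, u) = (6 + 16)*F = 22*F)
-L(252, -940) = -22*252 = -1*5544 = -5544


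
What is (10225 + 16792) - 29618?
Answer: -2601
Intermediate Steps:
(10225 + 16792) - 29618 = 27017 - 29618 = -2601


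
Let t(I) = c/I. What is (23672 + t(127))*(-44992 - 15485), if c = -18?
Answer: -181813577502/127 ≈ -1.4316e+9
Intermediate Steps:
t(I) = -18/I
(23672 + t(127))*(-44992 - 15485) = (23672 - 18/127)*(-44992 - 15485) = (23672 - 18*1/127)*(-60477) = (23672 - 18/127)*(-60477) = (3006326/127)*(-60477) = -181813577502/127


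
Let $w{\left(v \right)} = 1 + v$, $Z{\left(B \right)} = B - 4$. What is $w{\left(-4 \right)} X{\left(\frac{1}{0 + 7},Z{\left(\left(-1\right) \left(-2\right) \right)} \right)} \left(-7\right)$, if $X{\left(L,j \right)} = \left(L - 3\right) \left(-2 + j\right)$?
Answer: $240$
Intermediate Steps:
$Z{\left(B \right)} = -4 + B$
$X{\left(L,j \right)} = \left(-3 + L\right) \left(-2 + j\right)$
$w{\left(-4 \right)} X{\left(\frac{1}{0 + 7},Z{\left(\left(-1\right) \left(-2\right) \right)} \right)} \left(-7\right) = \left(1 - 4\right) \left(6 - 3 \left(-4 - -2\right) - \frac{2}{0 + 7} + \frac{-4 - -2}{0 + 7}\right) \left(-7\right) = - 3 \left(6 - 3 \left(-4 + 2\right) - \frac{2}{7} + \frac{-4 + 2}{7}\right) \left(-7\right) = - 3 \left(6 - -6 - \frac{2}{7} + \frac{1}{7} \left(-2\right)\right) \left(-7\right) = - 3 \left(6 + 6 - \frac{2}{7} - \frac{2}{7}\right) \left(-7\right) = \left(-3\right) \frac{80}{7} \left(-7\right) = \left(- \frac{240}{7}\right) \left(-7\right) = 240$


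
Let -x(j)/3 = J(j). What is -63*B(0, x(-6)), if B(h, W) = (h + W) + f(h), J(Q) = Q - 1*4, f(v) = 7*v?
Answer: -1890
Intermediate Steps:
J(Q) = -4 + Q (J(Q) = Q - 4 = -4 + Q)
x(j) = 12 - 3*j (x(j) = -3*(-4 + j) = 12 - 3*j)
B(h, W) = W + 8*h (B(h, W) = (h + W) + 7*h = (W + h) + 7*h = W + 8*h)
-63*B(0, x(-6)) = -63*((12 - 3*(-6)) + 8*0) = -63*((12 + 18) + 0) = -63*(30 + 0) = -63*30 = -1890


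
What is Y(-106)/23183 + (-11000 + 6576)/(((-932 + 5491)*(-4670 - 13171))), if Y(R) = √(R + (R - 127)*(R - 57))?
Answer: 4424/81337119 + 11*√313/23183 ≈ 0.0084489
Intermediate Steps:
Y(R) = √(R + (-127 + R)*(-57 + R))
Y(-106)/23183 + (-11000 + 6576)/(((-932 + 5491)*(-4670 - 13171))) = √(7239 + (-106)² - 183*(-106))/23183 + (-11000 + 6576)/(((-932 + 5491)*(-4670 - 13171))) = √(7239 + 11236 + 19398)*(1/23183) - 4424/(4559*(-17841)) = √37873*(1/23183) - 4424/(-81337119) = (11*√313)*(1/23183) - 4424*(-1/81337119) = 11*√313/23183 + 4424/81337119 = 4424/81337119 + 11*√313/23183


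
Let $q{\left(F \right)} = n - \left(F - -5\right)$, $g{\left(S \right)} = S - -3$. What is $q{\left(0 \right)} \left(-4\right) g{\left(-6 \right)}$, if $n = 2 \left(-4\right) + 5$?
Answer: $-96$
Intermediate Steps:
$g{\left(S \right)} = 3 + S$ ($g{\left(S \right)} = S + 3 = 3 + S$)
$n = -3$ ($n = -8 + 5 = -3$)
$q{\left(F \right)} = -8 - F$ ($q{\left(F \right)} = -3 - \left(F - -5\right) = -3 - \left(F + 5\right) = -3 - \left(5 + F\right) = -8 - F$)
$q{\left(0 \right)} \left(-4\right) g{\left(-6 \right)} = \left(-8 - 0\right) \left(-4\right) \left(3 - 6\right) = \left(-8 + 0\right) \left(-4\right) \left(-3\right) = \left(-8\right) \left(-4\right) \left(-3\right) = 32 \left(-3\right) = -96$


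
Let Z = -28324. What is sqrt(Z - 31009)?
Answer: I*sqrt(59333) ≈ 243.58*I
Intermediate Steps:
sqrt(Z - 31009) = sqrt(-28324 - 31009) = sqrt(-59333) = I*sqrt(59333)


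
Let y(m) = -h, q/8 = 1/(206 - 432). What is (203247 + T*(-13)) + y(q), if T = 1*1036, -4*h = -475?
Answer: 758641/4 ≈ 1.8966e+5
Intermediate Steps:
h = 475/4 (h = -¼*(-475) = 475/4 ≈ 118.75)
T = 1036
q = -4/113 (q = 8/(206 - 432) = 8/(-226) = 8*(-1/226) = -4/113 ≈ -0.035398)
y(m) = -475/4 (y(m) = -1*475/4 = -475/4)
(203247 + T*(-13)) + y(q) = (203247 + 1036*(-13)) - 475/4 = (203247 - 13468) - 475/4 = 189779 - 475/4 = 758641/4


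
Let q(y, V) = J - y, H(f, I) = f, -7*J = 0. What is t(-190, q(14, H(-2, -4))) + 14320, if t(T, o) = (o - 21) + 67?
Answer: 14352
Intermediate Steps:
J = 0 (J = -⅐*0 = 0)
q(y, V) = -y (q(y, V) = 0 - y = -y)
t(T, o) = 46 + o (t(T, o) = (-21 + o) + 67 = 46 + o)
t(-190, q(14, H(-2, -4))) + 14320 = (46 - 1*14) + 14320 = (46 - 14) + 14320 = 32 + 14320 = 14352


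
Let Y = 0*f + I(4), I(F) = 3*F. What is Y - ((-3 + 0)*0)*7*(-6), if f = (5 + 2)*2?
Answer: 12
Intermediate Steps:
f = 14 (f = 7*2 = 14)
Y = 12 (Y = 0*14 + 3*4 = 0 + 12 = 12)
Y - ((-3 + 0)*0)*7*(-6) = 12 - ((-3 + 0)*0)*7*(-6) = 12 - -3*0*7*(-6) = 12 - 0*7*(-6) = 12 - 0*(-6) = 12 - 1*0 = 12 + 0 = 12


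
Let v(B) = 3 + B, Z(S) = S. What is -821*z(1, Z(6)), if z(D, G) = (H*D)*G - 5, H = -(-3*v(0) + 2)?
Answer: -30377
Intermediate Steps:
H = 7 (H = -(-3*(3 + 0) + 2) = -(-3*3 + 2) = -(-9 + 2) = -1*(-7) = 7)
z(D, G) = -5 + 7*D*G (z(D, G) = (7*D)*G - 5 = 7*D*G - 5 = -5 + 7*D*G)
-821*z(1, Z(6)) = -821*(-5 + 7*1*6) = -821*(-5 + 42) = -821*37 = -30377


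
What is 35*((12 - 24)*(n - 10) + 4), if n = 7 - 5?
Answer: 3500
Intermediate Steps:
n = 2
35*((12 - 24)*(n - 10) + 4) = 35*((12 - 24)*(2 - 10) + 4) = 35*(-12*(-8) + 4) = 35*(96 + 4) = 35*100 = 3500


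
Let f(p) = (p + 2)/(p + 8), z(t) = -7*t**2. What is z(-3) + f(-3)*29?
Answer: -344/5 ≈ -68.800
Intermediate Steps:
f(p) = (2 + p)/(8 + p)
z(-3) + f(-3)*29 = -7*(-3)**2 + ((2 - 3)/(8 - 3))*29 = -7*9 + (-1/5)*29 = -63 + ((1/5)*(-1))*29 = -63 - 1/5*29 = -63 - 29/5 = -344/5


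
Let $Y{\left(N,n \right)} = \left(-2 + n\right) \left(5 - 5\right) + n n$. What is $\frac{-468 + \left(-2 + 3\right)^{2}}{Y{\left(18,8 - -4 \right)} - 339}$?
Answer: $\frac{467}{195} \approx 2.3949$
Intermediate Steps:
$Y{\left(N,n \right)} = n^{2}$ ($Y{\left(N,n \right)} = \left(-2 + n\right) 0 + n^{2} = 0 + n^{2} = n^{2}$)
$\frac{-468 + \left(-2 + 3\right)^{2}}{Y{\left(18,8 - -4 \right)} - 339} = \frac{-468 + \left(-2 + 3\right)^{2}}{\left(8 - -4\right)^{2} - 339} = \frac{-468 + 1^{2}}{\left(8 + 4\right)^{2} - 339} = \frac{-468 + 1}{12^{2} - 339} = - \frac{467}{144 - 339} = - \frac{467}{-195} = \left(-467\right) \left(- \frac{1}{195}\right) = \frac{467}{195}$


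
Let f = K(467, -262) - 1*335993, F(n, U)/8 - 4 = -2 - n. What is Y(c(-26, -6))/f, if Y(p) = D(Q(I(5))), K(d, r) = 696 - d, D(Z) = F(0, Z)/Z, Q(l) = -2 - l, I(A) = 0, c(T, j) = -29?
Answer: 2/83941 ≈ 2.3826e-5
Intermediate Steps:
F(n, U) = 16 - 8*n (F(n, U) = 32 + 8*(-2 - n) = 32 + (-16 - 8*n) = 16 - 8*n)
D(Z) = 16/Z (D(Z) = (16 - 8*0)/Z = (16 + 0)/Z = 16/Z)
Y(p) = -8 (Y(p) = 16/(-2 - 1*0) = 16/(-2 + 0) = 16/(-2) = 16*(-½) = -8)
f = -335764 (f = (696 - 1*467) - 1*335993 = (696 - 467) - 335993 = 229 - 335993 = -335764)
Y(c(-26, -6))/f = -8/(-335764) = -8*(-1/335764) = 2/83941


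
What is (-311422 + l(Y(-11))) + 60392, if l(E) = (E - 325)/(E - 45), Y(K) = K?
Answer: -251024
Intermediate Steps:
l(E) = (-325 + E)/(-45 + E)
(-311422 + l(Y(-11))) + 60392 = (-311422 + (-325 - 11)/(-45 - 11)) + 60392 = (-311422 - 336/(-56)) + 60392 = (-311422 - 1/56*(-336)) + 60392 = (-311422 + 6) + 60392 = -311416 + 60392 = -251024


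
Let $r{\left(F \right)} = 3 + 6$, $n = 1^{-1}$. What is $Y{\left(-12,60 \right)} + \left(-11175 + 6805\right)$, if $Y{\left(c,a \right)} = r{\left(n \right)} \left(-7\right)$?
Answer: $-4433$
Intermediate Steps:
$n = 1$
$r{\left(F \right)} = 9$
$Y{\left(c,a \right)} = -63$ ($Y{\left(c,a \right)} = 9 \left(-7\right) = -63$)
$Y{\left(-12,60 \right)} + \left(-11175 + 6805\right) = -63 + \left(-11175 + 6805\right) = -63 - 4370 = -4433$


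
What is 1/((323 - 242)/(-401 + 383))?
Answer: -2/9 ≈ -0.22222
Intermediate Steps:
1/((323 - 242)/(-401 + 383)) = 1/(81/(-18)) = 1/(81*(-1/18)) = 1/(-9/2) = -2/9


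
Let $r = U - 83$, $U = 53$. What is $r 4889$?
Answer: $-146670$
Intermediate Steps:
$r = -30$ ($r = 53 - 83 = -30$)
$r 4889 = \left(-30\right) 4889 = -146670$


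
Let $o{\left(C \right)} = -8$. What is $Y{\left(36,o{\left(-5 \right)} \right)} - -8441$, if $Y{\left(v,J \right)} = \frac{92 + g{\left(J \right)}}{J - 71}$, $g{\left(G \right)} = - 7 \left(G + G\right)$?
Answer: $\frac{666635}{79} \approx 8438.4$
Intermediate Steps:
$g{\left(G \right)} = - 14 G$ ($g{\left(G \right)} = - 7 \cdot 2 G = - 14 G$)
$Y{\left(v,J \right)} = \frac{92 - 14 J}{-71 + J}$ ($Y{\left(v,J \right)} = \frac{92 - 14 J}{J - 71} = \frac{92 - 14 J}{-71 + J}$)
$Y{\left(36,o{\left(-5 \right)} \right)} - -8441 = \frac{2 \left(46 - -56\right)}{-71 - 8} - -8441 = \frac{2 \left(46 + 56\right)}{-79} + 8441 = 2 \left(- \frac{1}{79}\right) 102 + 8441 = - \frac{204}{79} + 8441 = \frac{666635}{79}$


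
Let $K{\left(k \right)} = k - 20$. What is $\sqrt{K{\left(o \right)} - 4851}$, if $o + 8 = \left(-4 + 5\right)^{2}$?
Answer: $3 i \sqrt{542} \approx 69.843 i$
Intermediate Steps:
$o = -7$ ($o = -8 + \left(-4 + 5\right)^{2} = -8 + 1^{2} = -8 + 1 = -7$)
$K{\left(k \right)} = -20 + k$
$\sqrt{K{\left(o \right)} - 4851} = \sqrt{\left(-20 - 7\right) - 4851} = \sqrt{-27 - 4851} = \sqrt{-4878} = 3 i \sqrt{542}$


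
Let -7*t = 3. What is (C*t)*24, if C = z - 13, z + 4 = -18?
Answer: 360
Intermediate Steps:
z = -22 (z = -4 - 18 = -22)
t = -3/7 (t = -1/7*3 = -3/7 ≈ -0.42857)
C = -35 (C = -22 - 13 = -35)
(C*t)*24 = -35*(-3/7)*24 = 15*24 = 360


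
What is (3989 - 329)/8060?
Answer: 183/403 ≈ 0.45409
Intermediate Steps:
(3989 - 329)/8060 = 3660*(1/8060) = 183/403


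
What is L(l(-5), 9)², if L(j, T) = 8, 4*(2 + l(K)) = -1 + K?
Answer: 64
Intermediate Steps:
l(K) = -9/4 + K/4 (l(K) = -2 + (-1 + K)/4 = -2 + (-¼ + K/4) = -9/4 + K/4)
L(l(-5), 9)² = 8² = 64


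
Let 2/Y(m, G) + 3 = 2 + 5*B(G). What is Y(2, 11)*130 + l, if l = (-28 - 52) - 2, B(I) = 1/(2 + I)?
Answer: -1009/2 ≈ -504.50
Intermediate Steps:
l = -82 (l = -80 - 2 = -82)
Y(m, G) = 2/(-1 + 5/(2 + G)) (Y(m, G) = 2/(-3 + (2 + 5/(2 + G))) = 2/(-1 + 5/(2 + G)))
Y(2, 11)*130 + l = (2*(-2 - 1*11)/(-3 + 11))*130 - 82 = (2*(-2 - 11)/8)*130 - 82 = (2*(⅛)*(-13))*130 - 82 = -13/4*130 - 82 = -845/2 - 82 = -1009/2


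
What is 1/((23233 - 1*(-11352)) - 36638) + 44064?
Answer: 90463391/2053 ≈ 44064.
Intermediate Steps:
1/((23233 - 1*(-11352)) - 36638) + 44064 = 1/((23233 + 11352) - 36638) + 44064 = 1/(34585 - 36638) + 44064 = 1/(-2053) + 44064 = -1/2053 + 44064 = 90463391/2053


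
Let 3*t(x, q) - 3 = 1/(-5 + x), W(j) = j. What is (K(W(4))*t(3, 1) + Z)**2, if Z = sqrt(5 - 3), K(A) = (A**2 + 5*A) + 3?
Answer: 4233/4 + 65*sqrt(2) ≈ 1150.2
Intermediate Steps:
K(A) = 3 + A**2 + 5*A
t(x, q) = 1 + 1/(3*(-5 + x))
Z = sqrt(2) ≈ 1.4142
(K(W(4))*t(3, 1) + Z)**2 = ((3 + 4**2 + 5*4)*((-14/3 + 3)/(-5 + 3)) + sqrt(2))**2 = ((3 + 16 + 20)*(-5/3/(-2)) + sqrt(2))**2 = (39*(-1/2*(-5/3)) + sqrt(2))**2 = (39*(5/6) + sqrt(2))**2 = (65/2 + sqrt(2))**2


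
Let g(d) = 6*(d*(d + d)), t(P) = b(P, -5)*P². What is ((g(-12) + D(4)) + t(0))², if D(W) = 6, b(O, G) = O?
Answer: 3006756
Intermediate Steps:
t(P) = P³ (t(P) = P*P² = P³)
g(d) = 12*d² (g(d) = 6*(d*(2*d)) = 6*(2*d²) = 12*d²)
((g(-12) + D(4)) + t(0))² = ((12*(-12)² + 6) + 0³)² = ((12*144 + 6) + 0)² = ((1728 + 6) + 0)² = (1734 + 0)² = 1734² = 3006756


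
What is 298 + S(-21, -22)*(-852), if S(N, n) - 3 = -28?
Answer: 21598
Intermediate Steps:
S(N, n) = -25 (S(N, n) = 3 - 28 = -25)
298 + S(-21, -22)*(-852) = 298 - 25*(-852) = 298 + 21300 = 21598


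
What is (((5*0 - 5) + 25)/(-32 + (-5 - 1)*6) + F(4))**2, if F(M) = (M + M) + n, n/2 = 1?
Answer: 27225/289 ≈ 94.204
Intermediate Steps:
n = 2 (n = 2*1 = 2)
F(M) = 2 + 2*M (F(M) = (M + M) + 2 = 2*M + 2 = 2 + 2*M)
(((5*0 - 5) + 25)/(-32 + (-5 - 1)*6) + F(4))**2 = (((5*0 - 5) + 25)/(-32 + (-5 - 1)*6) + (2 + 2*4))**2 = (((0 - 5) + 25)/(-32 - 6*6) + (2 + 8))**2 = ((-5 + 25)/(-32 - 36) + 10)**2 = (20/(-68) + 10)**2 = (20*(-1/68) + 10)**2 = (-5/17 + 10)**2 = (165/17)**2 = 27225/289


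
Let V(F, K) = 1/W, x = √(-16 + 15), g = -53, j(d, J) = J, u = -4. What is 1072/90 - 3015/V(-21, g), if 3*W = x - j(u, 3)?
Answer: 136211/45 - 1005*I ≈ 3026.9 - 1005.0*I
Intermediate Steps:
x = I (x = √(-1) = I ≈ 1.0*I)
W = -1 + I/3 (W = (I - 1*3)/3 = (I - 3)/3 = (-3 + I)/3 = -1 + I/3 ≈ -1.0 + 0.33333*I)
V(F, K) = 9*(-1 - I/3)/10 (V(F, K) = 1/(-1 + I/3) = 9*(-1 - I/3)/10)
1072/90 - 3015/V(-21, g) = 1072/90 - 3015*10*(-9/10 + 3*I/10)/9 = 1072*(1/90) - 3350*(-9/10 + 3*I/10) = 536/45 - 3350*(-9/10 + 3*I/10)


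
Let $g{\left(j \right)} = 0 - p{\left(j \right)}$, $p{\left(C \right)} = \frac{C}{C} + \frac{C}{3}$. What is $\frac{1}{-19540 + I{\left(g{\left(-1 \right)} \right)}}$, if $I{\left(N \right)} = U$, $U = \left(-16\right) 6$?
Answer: $- \frac{1}{19636} \approx -5.0927 \cdot 10^{-5}$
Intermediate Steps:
$p{\left(C \right)} = 1 + \frac{C}{3}$ ($p{\left(C \right)} = 1 + C \frac{1}{3} = 1 + \frac{C}{3}$)
$g{\left(j \right)} = -1 - \frac{j}{3}$ ($g{\left(j \right)} = 0 - \left(1 + \frac{j}{3}\right) = -1 - \frac{j}{3}$)
$U = -96$
$I{\left(N \right)} = -96$
$\frac{1}{-19540 + I{\left(g{\left(-1 \right)} \right)}} = \frac{1}{-19540 - 96} = \frac{1}{-19636} = - \frac{1}{19636}$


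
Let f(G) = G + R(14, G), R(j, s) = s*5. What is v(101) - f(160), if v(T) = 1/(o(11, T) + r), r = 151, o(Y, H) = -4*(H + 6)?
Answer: -265921/277 ≈ -960.00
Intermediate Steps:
R(j, s) = 5*s
o(Y, H) = -24 - 4*H (o(Y, H) = -4*(6 + H) = -24 - 4*H)
v(T) = 1/(127 - 4*T) (v(T) = 1/((-24 - 4*T) + 151) = 1/(127 - 4*T))
f(G) = 6*G (f(G) = G + 5*G = 6*G)
v(101) - f(160) = -1/(-127 + 4*101) - 6*160 = -1/(-127 + 404) - 1*960 = -1/277 - 960 = -265921/277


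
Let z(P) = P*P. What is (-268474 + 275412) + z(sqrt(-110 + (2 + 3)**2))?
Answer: 6853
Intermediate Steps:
z(P) = P**2
(-268474 + 275412) + z(sqrt(-110 + (2 + 3)**2)) = (-268474 + 275412) + (sqrt(-110 + (2 + 3)**2))**2 = 6938 + (sqrt(-110 + 5**2))**2 = 6938 + (sqrt(-110 + 25))**2 = 6938 + (sqrt(-85))**2 = 6938 + (I*sqrt(85))**2 = 6938 - 85 = 6853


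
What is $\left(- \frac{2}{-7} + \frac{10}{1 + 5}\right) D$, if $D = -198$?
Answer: $- \frac{2706}{7} \approx -386.57$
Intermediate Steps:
$\left(- \frac{2}{-7} + \frac{10}{1 + 5}\right) D = \left(- \frac{2}{-7} + \frac{10}{1 + 5}\right) \left(-198\right) = \left(\left(-2\right) \left(- \frac{1}{7}\right) + \frac{10}{6}\right) \left(-198\right) = \left(\frac{2}{7} + 10 \cdot \frac{1}{6}\right) \left(-198\right) = \left(\frac{2}{7} + \frac{5}{3}\right) \left(-198\right) = \frac{41}{21} \left(-198\right) = - \frac{2706}{7}$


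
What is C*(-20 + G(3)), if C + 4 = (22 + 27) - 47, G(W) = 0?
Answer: 40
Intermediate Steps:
C = -2 (C = -4 + ((22 + 27) - 47) = -4 + (49 - 47) = -4 + 2 = -2)
C*(-20 + G(3)) = -2*(-20 + 0) = -2*(-20) = 40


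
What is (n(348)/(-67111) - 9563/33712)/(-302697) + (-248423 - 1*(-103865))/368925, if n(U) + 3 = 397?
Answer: -10999802981411873023/28072553724925894800 ≈ -0.39183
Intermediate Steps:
n(U) = 394 (n(U) = -3 + 397 = 394)
(n(348)/(-67111) - 9563/33712)/(-302697) + (-248423 - 1*(-103865))/368925 = (394/(-67111) - 9563/33712)/(-302697) + (-248423 - 1*(-103865))/368925 = (394*(-1/67111) - 9563*1/33712)*(-1/302697) + (-248423 + 103865)*(1/368925) = (-394/67111 - 9563/33712)*(-1/302697) - 144558*1/368925 = -655065021/2262446032*(-1/302697) - 48186/122975 = 218355007/228278542182768 - 48186/122975 = -10999802981411873023/28072553724925894800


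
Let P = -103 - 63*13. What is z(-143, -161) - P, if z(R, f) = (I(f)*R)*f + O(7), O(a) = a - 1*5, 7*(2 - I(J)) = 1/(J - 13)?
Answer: 8176069/174 ≈ 46989.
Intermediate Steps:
I(J) = 2 - 1/(7*(-13 + J)) (I(J) = 2 - 1/(7*(J - 13)) = 2 - 1/(7*(-13 + J)))
O(a) = -5 + a (O(a) = a - 5 = -5 + a)
z(R, f) = 2 + R*f*(-183 + 14*f)/(7*(-13 + f)) (z(R, f) = (((-183 + 14*f)/(7*(-13 + f)))*R)*f + (-5 + 7) = (R*(-183 + 14*f)/(7*(-13 + f)))*f + 2 = R*f*(-183 + 14*f)/(7*(-13 + f)) + 2 = 2 + R*f*(-183 + 14*f)/(7*(-13 + f)))
P = -922 (P = -103 - 819 = -922)
z(-143, -161) - P = (-182 + 14*(-161) - 143*(-161)*(-183 + 14*(-161)))/(7*(-13 - 161)) - 1*(-922) = (⅐)*(-182 - 2254 - 143*(-161)*(-183 - 2254))/(-174) + 922 = (⅐)*(-1/174)*(-182 - 2254 - 143*(-161)*(-2437)) + 922 = (⅐)*(-1/174)*(-182 - 2254 - 56107051) + 922 = (⅐)*(-1/174)*(-56109487) + 922 = 8015641/174 + 922 = 8176069/174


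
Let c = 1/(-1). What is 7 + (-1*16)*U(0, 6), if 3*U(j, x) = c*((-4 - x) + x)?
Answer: -43/3 ≈ -14.333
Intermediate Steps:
c = -1
U(j, x) = 4/3 (U(j, x) = (-((-4 - x) + x))/3 = (-1*(-4))/3 = (⅓)*4 = 4/3)
7 + (-1*16)*U(0, 6) = 7 - 1*16*(4/3) = 7 - 16*4/3 = 7 - 64/3 = -43/3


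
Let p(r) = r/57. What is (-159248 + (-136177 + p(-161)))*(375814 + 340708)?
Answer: -12065790535492/57 ≈ -2.1168e+11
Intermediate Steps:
p(r) = r/57 (p(r) = r*(1/57) = r/57)
(-159248 + (-136177 + p(-161)))*(375814 + 340708) = (-159248 + (-136177 + (1/57)*(-161)))*(375814 + 340708) = (-159248 + (-136177 - 161/57))*716522 = (-159248 - 7762250/57)*716522 = -16839386/57*716522 = -12065790535492/57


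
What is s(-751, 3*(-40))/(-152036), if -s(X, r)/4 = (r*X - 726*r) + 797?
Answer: 178037/38009 ≈ 4.6841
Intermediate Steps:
s(X, r) = -3188 + 2904*r - 4*X*r (s(X, r) = -4*((r*X - 726*r) + 797) = -4*((X*r - 726*r) + 797) = -4*((-726*r + X*r) + 797) = -4*(797 - 726*r + X*r) = -3188 + 2904*r - 4*X*r)
s(-751, 3*(-40))/(-152036) = (-3188 + 2904*(3*(-40)) - 4*(-751)*3*(-40))/(-152036) = (-3188 + 2904*(-120) - 4*(-751)*(-120))*(-1/152036) = (-3188 - 348480 - 360480)*(-1/152036) = -712148*(-1/152036) = 178037/38009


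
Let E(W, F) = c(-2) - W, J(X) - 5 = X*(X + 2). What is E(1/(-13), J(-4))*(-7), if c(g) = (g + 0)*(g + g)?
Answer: -735/13 ≈ -56.538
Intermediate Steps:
J(X) = 5 + X*(2 + X) (J(X) = 5 + X*(X + 2) = 5 + X*(2 + X))
c(g) = 2*g² (c(g) = g*(2*g) = 2*g²)
E(W, F) = 8 - W (E(W, F) = 2*(-2)² - W = 2*4 - W = 8 - W)
E(1/(-13), J(-4))*(-7) = (8 - 1/(-13))*(-7) = (8 - 1*(-1/13))*(-7) = (8 + 1/13)*(-7) = (105/13)*(-7) = -735/13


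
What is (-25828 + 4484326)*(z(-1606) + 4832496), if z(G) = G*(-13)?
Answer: 21638758272252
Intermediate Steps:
z(G) = -13*G
(-25828 + 4484326)*(z(-1606) + 4832496) = (-25828 + 4484326)*(-13*(-1606) + 4832496) = 4458498*(20878 + 4832496) = 4458498*4853374 = 21638758272252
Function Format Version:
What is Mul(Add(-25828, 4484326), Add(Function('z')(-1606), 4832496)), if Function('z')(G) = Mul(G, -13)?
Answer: 21638758272252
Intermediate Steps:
Function('z')(G) = Mul(-13, G)
Mul(Add(-25828, 4484326), Add(Function('z')(-1606), 4832496)) = Mul(Add(-25828, 4484326), Add(Mul(-13, -1606), 4832496)) = Mul(4458498, Add(20878, 4832496)) = Mul(4458498, 4853374) = 21638758272252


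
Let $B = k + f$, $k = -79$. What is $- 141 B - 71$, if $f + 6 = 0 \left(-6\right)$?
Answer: $11914$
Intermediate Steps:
$f = -6$ ($f = -6 + 0 \left(-6\right) = -6 + 0 = -6$)
$B = -85$ ($B = -79 - 6 = -85$)
$- 141 B - 71 = \left(-141\right) \left(-85\right) - 71 = 11985 - 71 = 11914$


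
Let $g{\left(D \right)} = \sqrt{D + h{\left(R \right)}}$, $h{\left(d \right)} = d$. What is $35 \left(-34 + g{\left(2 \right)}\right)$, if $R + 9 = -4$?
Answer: $-1190 + 35 i \sqrt{11} \approx -1190.0 + 116.08 i$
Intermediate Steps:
$R = -13$ ($R = -9 - 4 = -13$)
$g{\left(D \right)} = \sqrt{-13 + D}$ ($g{\left(D \right)} = \sqrt{D - 13} = \sqrt{-13 + D}$)
$35 \left(-34 + g{\left(2 \right)}\right) = 35 \left(-34 + \sqrt{-13 + 2}\right) = 35 \left(-34 + \sqrt{-11}\right) = 35 \left(-34 + i \sqrt{11}\right) = -1190 + 35 i \sqrt{11}$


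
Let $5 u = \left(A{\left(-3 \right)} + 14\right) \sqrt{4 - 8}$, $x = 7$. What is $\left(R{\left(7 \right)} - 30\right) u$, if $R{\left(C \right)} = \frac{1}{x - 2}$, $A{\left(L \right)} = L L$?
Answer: $- \frac{6854 i}{25} \approx - 274.16 i$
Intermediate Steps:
$A{\left(L \right)} = L^{2}$
$R{\left(C \right)} = \frac{1}{5}$ ($R{\left(C \right)} = \frac{1}{7 - 2} = \frac{1}{5}$)
$u = \frac{46 i}{5}$ ($u = \frac{\left(\left(-3\right)^{2} + 14\right) \sqrt{4 - 8}}{5} = \frac{\left(9 + 14\right) \sqrt{-4}}{5} = \frac{23 \cdot 2 i}{5} = \frac{46 i}{5} \approx 9.2 i$)
$\left(R{\left(7 \right)} - 30\right) u = \left(\frac{1}{5} - 30\right) \frac{46 i}{5} = - \frac{149 \frac{46 i}{5}}{5} = - \frac{6854 i}{25}$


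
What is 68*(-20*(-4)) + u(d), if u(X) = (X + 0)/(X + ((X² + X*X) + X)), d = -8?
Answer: 76159/14 ≈ 5439.9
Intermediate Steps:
u(X) = X/(2*X + 2*X²) (u(X) = X/(X + ((X² + X²) + X)) = X/(X + (2*X² + X)) = X/(X + (X + 2*X²)) = X/(2*X + 2*X²))
68*(-20*(-4)) + u(d) = 68*(-20*(-4)) + 1/(2*(1 - 8)) = 68*80 + (½)/(-7) = 5440 + (½)*(-⅐) = 5440 - 1/14 = 76159/14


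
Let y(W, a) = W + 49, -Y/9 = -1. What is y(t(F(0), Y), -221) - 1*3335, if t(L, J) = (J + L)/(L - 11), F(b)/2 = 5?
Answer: -3305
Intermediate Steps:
Y = 9 (Y = -9*(-1) = 9)
F(b) = 10 (F(b) = 2*5 = 10)
t(L, J) = (J + L)/(-11 + L)
y(W, a) = 49 + W
y(t(F(0), Y), -221) - 1*3335 = (49 + (9 + 10)/(-11 + 10)) - 1*3335 = (49 + 19/(-1)) - 3335 = (49 - 1*19) - 3335 = (49 - 19) - 3335 = 30 - 3335 = -3305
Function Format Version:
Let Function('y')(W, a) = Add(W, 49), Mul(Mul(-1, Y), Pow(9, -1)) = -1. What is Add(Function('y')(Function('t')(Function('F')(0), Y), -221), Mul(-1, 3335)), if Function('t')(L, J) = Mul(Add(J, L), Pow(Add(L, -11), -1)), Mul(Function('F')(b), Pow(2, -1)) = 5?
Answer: -3305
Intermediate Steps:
Y = 9 (Y = Mul(-9, -1) = 9)
Function('F')(b) = 10 (Function('F')(b) = Mul(2, 5) = 10)
Function('t')(L, J) = Mul(Pow(Add(-11, L), -1), Add(J, L)) (Function('t')(L, J) = Mul(Add(J, L), Pow(Add(-11, L), -1)) = Mul(Pow(Add(-11, L), -1), Add(J, L)))
Function('y')(W, a) = Add(49, W)
Add(Function('y')(Function('t')(Function('F')(0), Y), -221), Mul(-1, 3335)) = Add(Add(49, Mul(Pow(Add(-11, 10), -1), Add(9, 10))), Mul(-1, 3335)) = Add(Add(49, Mul(Pow(-1, -1), 19)), -3335) = Add(Add(49, Mul(-1, 19)), -3335) = Add(Add(49, -19), -3335) = Add(30, -3335) = -3305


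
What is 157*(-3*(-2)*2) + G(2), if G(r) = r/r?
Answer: 1885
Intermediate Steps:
G(r) = 1
157*(-3*(-2)*2) + G(2) = 157*(-3*(-2)*2) + 1 = 157*(6*2) + 1 = 157*12 + 1 = 1884 + 1 = 1885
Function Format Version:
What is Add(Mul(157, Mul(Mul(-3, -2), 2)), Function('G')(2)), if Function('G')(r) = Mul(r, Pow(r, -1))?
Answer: 1885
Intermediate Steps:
Function('G')(r) = 1
Add(Mul(157, Mul(Mul(-3, -2), 2)), Function('G')(2)) = Add(Mul(157, Mul(Mul(-3, -2), 2)), 1) = Add(Mul(157, Mul(6, 2)), 1) = Add(Mul(157, 12), 1) = Add(1884, 1) = 1885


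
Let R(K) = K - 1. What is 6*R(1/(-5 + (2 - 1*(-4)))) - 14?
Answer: -14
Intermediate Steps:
R(K) = -1 + K
6*R(1/(-5 + (2 - 1*(-4)))) - 14 = 6*(-1 + 1/(-5 + (2 - 1*(-4)))) - 14 = 6*(-1 + 1/(-5 + (2 + 4))) - 14 = 6*(-1 + 1/(-5 + 6)) - 14 = 6*(-1 + 1/1) - 14 = 6*(-1 + 1) - 14 = 6*0 - 14 = 0 - 14 = -14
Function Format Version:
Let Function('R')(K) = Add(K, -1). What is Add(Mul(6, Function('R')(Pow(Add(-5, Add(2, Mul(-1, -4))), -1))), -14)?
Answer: -14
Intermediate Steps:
Function('R')(K) = Add(-1, K)
Add(Mul(6, Function('R')(Pow(Add(-5, Add(2, Mul(-1, -4))), -1))), -14) = Add(Mul(6, Add(-1, Pow(Add(-5, Add(2, Mul(-1, -4))), -1))), -14) = Add(Mul(6, Add(-1, Pow(Add(-5, Add(2, 4)), -1))), -14) = Add(Mul(6, Add(-1, Pow(Add(-5, 6), -1))), -14) = Add(Mul(6, Add(-1, Pow(1, -1))), -14) = Add(Mul(6, Add(-1, 1)), -14) = Add(Mul(6, 0), -14) = Add(0, -14) = -14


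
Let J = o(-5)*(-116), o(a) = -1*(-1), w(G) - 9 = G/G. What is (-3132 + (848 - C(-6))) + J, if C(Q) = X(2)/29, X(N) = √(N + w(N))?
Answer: -2400 - 2*√3/29 ≈ -2400.1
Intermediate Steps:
w(G) = 10 (w(G) = 9 + G/G = 9 + 1 = 10)
o(a) = 1
X(N) = √(10 + N) (X(N) = √(N + 10) = √(10 + N))
J = -116 (J = 1*(-116) = -116)
C(Q) = 2*√3/29 (C(Q) = √(10 + 2)/29 = √12*(1/29) = (2*√3)*(1/29) = 2*√3/29)
(-3132 + (848 - C(-6))) + J = (-3132 + (848 - 2*√3/29)) - 116 = (-2284 - 2*√3/29) - 116 = -2400 - 2*√3/29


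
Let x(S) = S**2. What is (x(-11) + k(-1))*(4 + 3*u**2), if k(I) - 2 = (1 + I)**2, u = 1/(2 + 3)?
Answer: 12669/25 ≈ 506.76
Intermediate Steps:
u = 1/5 ≈ 0.20000
k(I) = 2 + (1 + I)**2
(x(-11) + k(-1))*(4 + 3*u**2) = ((-11)**2 + (2 + (1 - 1)**2))*(4 + 3*(1/5)**2) = (121 + (2 + 0**2))*(4 + 3*(1/25)) = (121 + (2 + 0))*(4 + 3/25) = (121 + 2)*(103/25) = 123*(103/25) = 12669/25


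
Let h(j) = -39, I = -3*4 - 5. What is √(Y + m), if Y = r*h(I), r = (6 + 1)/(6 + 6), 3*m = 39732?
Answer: √52885/2 ≈ 114.98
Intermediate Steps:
m = 13244 (m = (⅓)*39732 = 13244)
I = -17 (I = -12 - 5 = -17)
r = 7/12 ≈ 0.58333
Y = -91/4 (Y = (7/12)*(-39) = -91/4 ≈ -22.750)
√(Y + m) = √(-91/4 + 13244) = √(52885/4) = √52885/2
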